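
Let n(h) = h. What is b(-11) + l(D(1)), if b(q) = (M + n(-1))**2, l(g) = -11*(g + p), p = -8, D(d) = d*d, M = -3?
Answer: 93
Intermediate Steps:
D(d) = d**2
l(g) = 88 - 11*g (l(g) = -11*(g - 8) = -11*(-8 + g) = 88 - 11*g)
b(q) = 16 (b(q) = (-3 - 1)**2 = (-4)**2 = 16)
b(-11) + l(D(1)) = 16 + (88 - 11*1**2) = 16 + (88 - 11*1) = 16 + (88 - 11) = 16 + 77 = 93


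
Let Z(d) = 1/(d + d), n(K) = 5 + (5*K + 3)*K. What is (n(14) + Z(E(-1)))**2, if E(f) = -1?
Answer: 4214809/4 ≈ 1.0537e+6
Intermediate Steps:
n(K) = 5 + K*(3 + 5*K) (n(K) = 5 + (3 + 5*K)*K = 5 + K*(3 + 5*K))
Z(d) = 1/(2*d)
(n(14) + Z(E(-1)))**2 = ((5 + 3*14 + 5*14**2) + (1/2)/(-1))**2 = ((5 + 42 + 5*196) + (1/2)*(-1))**2 = ((5 + 42 + 980) - 1/2)**2 = (1027 - 1/2)**2 = (2053/2)**2 = 4214809/4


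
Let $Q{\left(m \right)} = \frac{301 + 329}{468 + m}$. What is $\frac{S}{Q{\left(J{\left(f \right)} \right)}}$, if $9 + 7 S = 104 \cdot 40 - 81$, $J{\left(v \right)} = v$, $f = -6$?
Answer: $\frac{8954}{21} \approx 426.38$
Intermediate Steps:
$S = \frac{4070}{7}$ ($S = - \frac{9}{7} + \frac{104 \cdot 40 - 81}{7} = - \frac{9}{7} + \frac{4160 - 81}{7} = - \frac{9}{7} + \frac{1}{7} \cdot 4079 = - \frac{9}{7} + \frac{4079}{7} = \frac{4070}{7} \approx 581.43$)
$Q{\left(m \right)} = \frac{630}{468 + m}$
$\frac{S}{Q{\left(J{\left(f \right)} \right)}} = \frac{4070}{7 \frac{630}{468 - 6}} = \frac{4070}{7 \cdot \frac{630}{462}} = \frac{4070}{7 \cdot 630 \cdot \frac{1}{462}} = \frac{4070}{7 \cdot \frac{15}{11}} = \frac{4070}{7} \cdot \frac{11}{15} = \frac{8954}{21}$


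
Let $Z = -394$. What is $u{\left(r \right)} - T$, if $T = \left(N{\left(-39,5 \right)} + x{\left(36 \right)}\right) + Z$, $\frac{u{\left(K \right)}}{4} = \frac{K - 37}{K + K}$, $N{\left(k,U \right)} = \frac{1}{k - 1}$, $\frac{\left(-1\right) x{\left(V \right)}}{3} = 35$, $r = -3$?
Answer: $\frac{63083}{120} \approx 525.69$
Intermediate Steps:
$x{\left(V \right)} = -105$ ($x{\left(V \right)} = \left(-3\right) 35 = -105$)
$N{\left(k,U \right)} = \frac{1}{-1 + k}$
$u{\left(K \right)} = \frac{2 \left(-37 + K\right)}{K}$ ($u{\left(K \right)} = 4 \frac{K - 37}{K + K} = 4 \frac{-37 + K}{2 K} = \frac{2 \left(-37 + K\right)}{K}$)
$T = - \frac{19961}{40}$ ($T = \left(\frac{1}{-1 - 39} - 105\right) - 394 = \left(\frac{1}{-40} - 105\right) - 394 = \left(- \frac{1}{40} - 105\right) - 394 = - \frac{4201}{40} - 394 = - \frac{19961}{40} \approx -499.02$)
$u{\left(r \right)} - T = \left(2 - \frac{74}{-3}\right) - - \frac{19961}{40} = \left(2 - - \frac{74}{3}\right) + \frac{19961}{40} = \left(2 + \frac{74}{3}\right) + \frac{19961}{40} = \frac{80}{3} + \frac{19961}{40} = \frac{63083}{120}$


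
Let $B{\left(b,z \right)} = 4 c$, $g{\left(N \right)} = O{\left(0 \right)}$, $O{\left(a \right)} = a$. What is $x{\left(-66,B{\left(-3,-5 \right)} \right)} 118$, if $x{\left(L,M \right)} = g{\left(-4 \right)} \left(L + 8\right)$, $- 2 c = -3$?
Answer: $0$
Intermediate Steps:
$c = \frac{3}{2}$ ($c = \left(- \frac{1}{2}\right) \left(-3\right) = \frac{3}{2} \approx 1.5$)
$g{\left(N \right)} = 0$
$B{\left(b,z \right)} = 6$ ($B{\left(b,z \right)} = 4 \cdot \frac{3}{2} = 6$)
$x{\left(L,M \right)} = 0$ ($x{\left(L,M \right)} = 0 \left(L + 8\right) = 0 \left(8 + L\right) = 0$)
$x{\left(-66,B{\left(-3,-5 \right)} \right)} 118 = 0 \cdot 118 = 0$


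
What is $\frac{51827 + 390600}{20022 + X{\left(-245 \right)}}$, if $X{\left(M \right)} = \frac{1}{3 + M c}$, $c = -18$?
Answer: $\frac{1952430351}{88357087} \approx 22.097$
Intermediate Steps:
$X{\left(M \right)} = \frac{1}{3 - 18 M}$ ($X{\left(M \right)} = \frac{1}{3 + M \left(-18\right)} = \frac{1}{3 - 18 M}$)
$\frac{51827 + 390600}{20022 + X{\left(-245 \right)}} = \frac{51827 + 390600}{20022 + \frac{1}{3 \left(1 - -1470\right)}} = \frac{442427}{20022 + \frac{1}{3 \left(1 + 1470\right)}} = \frac{442427}{20022 + \frac{1}{3 \cdot 1471}} = \frac{442427}{20022 + \frac{1}{3} \cdot \frac{1}{1471}} = \frac{442427}{20022 + \frac{1}{4413}} = \frac{442427}{\frac{88357087}{4413}} = 442427 \cdot \frac{4413}{88357087} = \frac{1952430351}{88357087}$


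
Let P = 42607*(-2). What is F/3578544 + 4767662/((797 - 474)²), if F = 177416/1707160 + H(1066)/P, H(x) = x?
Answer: 16078284951160887482/351835216030830805 ≈ 45.698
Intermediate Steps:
P = -85214
F = 12405312/135703295 (F = 177416/1707160 + 1066/(-85214) = 177416*(1/1707160) + 1066*(-1/85214) = 331/3185 - 533/42607 = 12405312/135703295 ≈ 0.091415)
F/3578544 + 4767662/((797 - 474)²) = (12405312/135703295)/3578544 + 4767662/((797 - 474)²) = (12405312/135703295)*(1/3578544) + 4767662/(323²) = 86148/3372362584045 + 4767662/104329 = 16078284951160887482/351835216030830805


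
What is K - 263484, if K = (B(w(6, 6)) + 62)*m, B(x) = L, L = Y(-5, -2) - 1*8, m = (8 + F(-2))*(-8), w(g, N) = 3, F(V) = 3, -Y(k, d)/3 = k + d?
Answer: -270084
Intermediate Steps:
Y(k, d) = -3*d - 3*k (Y(k, d) = -3*(k + d) = -3*(d + k) = -3*d - 3*k)
m = -88 (m = (8 + 3)*(-8) = 11*(-8) = -88)
L = 13 (L = (-3*(-2) - 3*(-5)) - 1*8 = (6 + 15) - 8 = 21 - 8 = 13)
B(x) = 13
K = -6600 (K = (13 + 62)*(-88) = 75*(-88) = -6600)
K - 263484 = -6600 - 263484 = -270084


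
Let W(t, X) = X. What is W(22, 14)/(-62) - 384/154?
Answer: -6491/2387 ≈ -2.7193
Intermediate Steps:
W(22, 14)/(-62) - 384/154 = 14/(-62) - 384/154 = 14*(-1/62) - 384*1/154 = -7/31 - 192/77 = -6491/2387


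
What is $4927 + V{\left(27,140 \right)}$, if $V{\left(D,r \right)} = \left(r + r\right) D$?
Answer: $12487$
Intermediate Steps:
$V{\left(D,r \right)} = 2 D r$ ($V{\left(D,r \right)} = 2 r D = 2 D r$)
$4927 + V{\left(27,140 \right)} = 4927 + 2 \cdot 27 \cdot 140 = 4927 + 7560 = 12487$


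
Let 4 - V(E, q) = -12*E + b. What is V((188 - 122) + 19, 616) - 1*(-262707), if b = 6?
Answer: 263725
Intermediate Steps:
V(E, q) = -2 + 12*E (V(E, q) = 4 - (-12*E + 6) = 4 - (6 - 12*E) = 4 + (-6 + 12*E) = -2 + 12*E)
V((188 - 122) + 19, 616) - 1*(-262707) = (-2 + 12*((188 - 122) + 19)) - 1*(-262707) = (-2 + 12*(66 + 19)) + 262707 = (-2 + 12*85) + 262707 = (-2 + 1020) + 262707 = 1018 + 262707 = 263725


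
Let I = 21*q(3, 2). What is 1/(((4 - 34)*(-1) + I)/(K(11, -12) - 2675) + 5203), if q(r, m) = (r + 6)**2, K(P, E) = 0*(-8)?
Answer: 2675/13916294 ≈ 0.00019222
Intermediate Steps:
K(P, E) = 0
q(r, m) = (6 + r)**2
I = 1701 (I = 21*(6 + 3)**2 = 21*9**2 = 21*81 = 1701)
1/(((4 - 34)*(-1) + I)/(K(11, -12) - 2675) + 5203) = 1/(((4 - 34)*(-1) + 1701)/(0 - 2675) + 5203) = 1/((-30*(-1) + 1701)/(-2675) + 5203) = 1/((30 + 1701)*(-1/2675) + 5203) = 1/(1731*(-1/2675) + 5203) = 1/(-1731/2675 + 5203) = 1/(13916294/2675) = 2675/13916294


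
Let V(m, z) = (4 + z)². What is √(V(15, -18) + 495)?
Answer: √691 ≈ 26.287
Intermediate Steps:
√(V(15, -18) + 495) = √((4 - 18)² + 495) = √((-14)² + 495) = √(196 + 495) = √691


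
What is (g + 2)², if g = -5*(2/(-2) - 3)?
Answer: 484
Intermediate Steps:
g = 20 (g = -5*(2*(-½) - 3) = -5*(-1 - 3) = -5*(-4) = 20)
(g + 2)² = (20 + 2)² = 22² = 484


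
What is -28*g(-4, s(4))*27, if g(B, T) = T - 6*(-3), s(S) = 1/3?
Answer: -13860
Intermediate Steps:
s(S) = ⅓
g(B, T) = 18 + T (g(B, T) = T - 1*(-18) = T + 18 = 18 + T)
-28*g(-4, s(4))*27 = -28*(18 + ⅓)*27 = -28*55/3*27 = -1540/3*27 = -13860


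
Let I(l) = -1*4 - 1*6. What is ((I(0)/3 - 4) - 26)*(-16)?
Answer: 1600/3 ≈ 533.33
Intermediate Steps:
I(l) = -10 (I(l) = -4 - 6 = -10)
((I(0)/3 - 4) - 26)*(-16) = ((-10/3 - 4) - 26)*(-16) = (-22/3 - 26)*(-16) = -100/3*(-16) = 1600/3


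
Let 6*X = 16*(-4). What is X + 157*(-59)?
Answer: -27821/3 ≈ -9273.7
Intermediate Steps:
X = -32/3 (X = (16*(-4))/6 = (⅙)*(-64) = -32/3 ≈ -10.667)
X + 157*(-59) = -32/3 + 157*(-59) = -32/3 - 9263 = -27821/3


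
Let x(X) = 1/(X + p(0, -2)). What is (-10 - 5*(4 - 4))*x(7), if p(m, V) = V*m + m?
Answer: -10/7 ≈ -1.4286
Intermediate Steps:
p(m, V) = m + V*m
x(X) = 1/X (x(X) = 1/(X + 0*(1 - 2)) = 1/(X + 0*(-1)) = 1/(X + 0) = 1/X)
(-10 - 5*(4 - 4))*x(7) = (-10 - 5*(4 - 4))/7 = (-10 - 5*0)*(⅐) = (-10 + 0)*(⅐) = -10*⅐ = -10/7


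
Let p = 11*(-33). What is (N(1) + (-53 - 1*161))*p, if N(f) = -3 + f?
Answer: 78408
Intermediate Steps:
p = -363
(N(1) + (-53 - 1*161))*p = ((-3 + 1) + (-53 - 1*161))*(-363) = (-2 + (-53 - 161))*(-363) = (-2 - 214)*(-363) = -216*(-363) = 78408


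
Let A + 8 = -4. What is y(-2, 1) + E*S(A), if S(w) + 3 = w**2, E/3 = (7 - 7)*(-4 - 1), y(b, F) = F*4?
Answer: 4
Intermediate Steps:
y(b, F) = 4*F
A = -12 (A = -8 - 4 = -12)
E = 0 (E = 3*((7 - 7)*(-4 - 1)) = 3*(0*(-5)) = 3*0 = 0)
S(w) = -3 + w**2
y(-2, 1) + E*S(A) = 4*1 + 0*(-3 + (-12)**2) = 4 + 0*(-3 + 144) = 4 + 0*141 = 4 + 0 = 4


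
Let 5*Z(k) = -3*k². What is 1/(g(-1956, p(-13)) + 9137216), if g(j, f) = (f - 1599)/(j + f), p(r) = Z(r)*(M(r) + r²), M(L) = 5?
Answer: 32666/298476329927 ≈ 1.0944e-7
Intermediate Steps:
Z(k) = -3*k²/5 (Z(k) = (-3*k²)/5 = -3*k²/5)
p(r) = -3*r²*(5 + r²)/5 (p(r) = (-3*r²/5)*(5 + r²) = -3*r²*(5 + r²)/5)
g(j, f) = (-1599 + f)/(f + j)
1/(g(-1956, p(-13)) + 9137216) = 1/((-1599 + (⅗)*(-13)²*(-5 - 1*(-13)²))/((⅗)*(-13)²*(-5 - 1*(-13)²) - 1956) + 9137216) = 1/((-1599 + (⅗)*169*(-5 - 1*169))/((⅗)*169*(-5 - 1*169) - 1956) + 9137216) = 1/((-1599 + (⅗)*169*(-5 - 169))/((⅗)*169*(-5 - 169) - 1956) + 9137216) = 1/((-1599 + (⅗)*169*(-174))/((⅗)*169*(-174) - 1956) + 9137216) = 1/((-1599 - 88218/5)/(-88218/5 - 1956) + 9137216) = 1/(-96213/5/(-97998/5) + 9137216) = 1/(-5/97998*(-96213/5) + 9137216) = 1/(32071/32666 + 9137216) = 1/(298476329927/32666) = 32666/298476329927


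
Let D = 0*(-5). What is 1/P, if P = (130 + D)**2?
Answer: 1/16900 ≈ 5.9172e-5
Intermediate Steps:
D = 0
P = 16900 (P = (130 + 0)**2 = 130**2 = 16900)
1/P = 1/16900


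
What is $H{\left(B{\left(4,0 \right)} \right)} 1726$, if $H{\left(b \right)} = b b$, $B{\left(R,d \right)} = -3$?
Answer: $15534$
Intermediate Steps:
$H{\left(b \right)} = b^{2}$
$H{\left(B{\left(4,0 \right)} \right)} 1726 = \left(-3\right)^{2} \cdot 1726 = 9 \cdot 1726 = 15534$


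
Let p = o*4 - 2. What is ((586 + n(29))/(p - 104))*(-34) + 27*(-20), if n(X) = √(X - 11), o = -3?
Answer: -21898/59 + 51*√2/59 ≈ -369.93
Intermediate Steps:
n(X) = √(-11 + X)
p = -14 (p = -3*4 - 2 = -12 - 2 = -14)
((586 + n(29))/(p - 104))*(-34) + 27*(-20) = ((586 + √(-11 + 29))/(-14 - 104))*(-34) + 27*(-20) = ((586 + √18)/(-118))*(-34) - 540 = ((586 + 3*√2)*(-1/118))*(-34) - 540 = (-293/59 - 3*√2/118)*(-34) - 540 = (9962/59 + 51*√2/59) - 540 = -21898/59 + 51*√2/59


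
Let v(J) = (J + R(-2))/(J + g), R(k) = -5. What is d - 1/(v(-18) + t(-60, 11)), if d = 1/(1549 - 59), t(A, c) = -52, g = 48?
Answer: 46283/2358670 ≈ 0.019623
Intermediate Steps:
v(J) = (-5 + J)/(48 + J) (v(J) = (J - 5)/(J + 48) = (-5 + J)/(48 + J))
d = 1/1490 ≈ 0.00067114
d - 1/(v(-18) + t(-60, 11)) = 1/1490 - 1/((-5 - 18)/(48 - 18) - 52) = 1/1490 - 1/(-23/30 - 52) = 1/1490 - 1/(-1583/30) = 1/1490 - 1*(-30/1583) = 1/1490 + 30/1583 = 46283/2358670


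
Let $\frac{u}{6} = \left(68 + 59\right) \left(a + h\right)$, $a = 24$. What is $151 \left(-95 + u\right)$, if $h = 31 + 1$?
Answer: $6429127$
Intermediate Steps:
$h = 32$
$u = 42672$ ($u = 6 \left(68 + 59\right) \left(24 + 32\right) = 6 \cdot 127 \cdot 56 = 6 \cdot 7112 = 42672$)
$151 \left(-95 + u\right) = 151 \left(-95 + 42672\right) = 151 \cdot 42577 = 6429127$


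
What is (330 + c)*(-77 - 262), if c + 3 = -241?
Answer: -29154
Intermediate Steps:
c = -244 (c = -3 - 241 = -244)
(330 + c)*(-77 - 262) = (330 - 244)*(-77 - 262) = 86*(-339) = -29154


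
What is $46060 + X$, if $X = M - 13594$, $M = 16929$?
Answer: $49395$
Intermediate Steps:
$X = 3335$ ($X = 16929 - 13594 = 3335$)
$46060 + X = 46060 + 3335 = 49395$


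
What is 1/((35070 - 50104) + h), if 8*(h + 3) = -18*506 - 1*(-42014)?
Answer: -4/43695 ≈ -9.1544e-5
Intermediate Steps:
h = 16441/4 (h = -3 + (-18*506 - 1*(-42014))/8 = -3 + (-9108 + 42014)/8 = -3 + (⅛)*32906 = -3 + 16453/4 = 16441/4 ≈ 4110.3)
1/((35070 - 50104) + h) = 1/((35070 - 50104) + 16441/4) = 1/(-15034 + 16441/4) = 1/(-43695/4) = -4/43695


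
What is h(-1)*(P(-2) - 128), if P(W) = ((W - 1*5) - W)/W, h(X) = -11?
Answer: 2761/2 ≈ 1380.5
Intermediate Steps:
P(W) = -5/W (P(W) = ((W - 5) - W)/W = ((-5 + W) - W)/W = -5/W)
h(-1)*(P(-2) - 128) = -11*(-5/(-2) - 128) = -11*(-5*(-½) - 128) = -11*(5/2 - 128) = -11*(-251/2) = 2761/2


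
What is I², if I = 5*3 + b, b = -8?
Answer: 49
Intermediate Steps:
I = 7 (I = 5*3 - 8 = 15 - 8 = 7)
I² = 7² = 49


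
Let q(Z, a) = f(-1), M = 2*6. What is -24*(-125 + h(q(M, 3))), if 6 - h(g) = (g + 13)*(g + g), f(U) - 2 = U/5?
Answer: 103368/25 ≈ 4134.7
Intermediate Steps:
M = 12
f(U) = 2 + U/5
q(Z, a) = 9/5 (q(Z, a) = 2 + (⅕)*(-1) = 2 - ⅕ = 9/5)
h(g) = 6 - 2*g*(13 + g) (h(g) = 6 - (g + 13)*(g + g) = 6 - (13 + g)*2*g = 6 - 2*g*(13 + g))
-24*(-125 + h(q(M, 3))) = -24*(-125 + (6 - 26*9/5 - 2*(9/5)²)) = -24*(-125 + (6 - 234/5 - 2*81/25)) = -24*(-125 + (6 - 234/5 - 162/25)) = -24*(-125 - 1182/25) = -24*(-4307/25) = 103368/25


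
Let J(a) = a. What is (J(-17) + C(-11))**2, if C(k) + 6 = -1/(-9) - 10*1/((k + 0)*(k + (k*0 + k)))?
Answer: 623550841/1185921 ≈ 525.79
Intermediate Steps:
C(k) = -53/9 - 5/k**2 (C(k) = -6 + (-1/(-9) - 10*1/((k + 0)*(k + (k*0 + k)))) = -6 + (-1*(-1/9) - 10*1/(k*(k + (0 + k)))) = -6 + (1/9 - 10*1/(k*(k + k))) = -6 + (1/9 - 10*1/(2*k**2)) = -6 + (1/9 - 5/k**2) = -53/9 - 5/k**2)
(J(-17) + C(-11))**2 = (-17 + (-53/9 - 5/(-11)**2))**2 = (-17 + (-53/9 - 5*1/121))**2 = (-17 + (-53/9 - 5/121))**2 = (-17 - 6458/1089)**2 = (-24971/1089)**2 = 623550841/1185921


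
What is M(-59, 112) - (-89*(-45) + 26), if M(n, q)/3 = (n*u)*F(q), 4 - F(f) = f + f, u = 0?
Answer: -4031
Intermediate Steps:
F(f) = 4 - 2*f (F(f) = 4 - (f + f) = 4 - 2*f)
M(n, q) = 0 (M(n, q) = 3*((n*0)*(4 - 2*q)) = 3*(0*(4 - 2*q)) = 3*0 = 0)
M(-59, 112) - (-89*(-45) + 26) = 0 - (-89*(-45) + 26) = 0 - (4005 + 26) = 0 - 1*4031 = 0 - 4031 = -4031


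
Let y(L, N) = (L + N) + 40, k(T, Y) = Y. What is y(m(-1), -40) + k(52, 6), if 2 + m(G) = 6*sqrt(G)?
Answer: 4 + 6*I ≈ 4.0 + 6.0*I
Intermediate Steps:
m(G) = -2 + 6*sqrt(G)
y(L, N) = 40 + L + N
y(m(-1), -40) + k(52, 6) = (40 + (-2 + 6*sqrt(-1)) - 40) + 6 = (40 + (-2 + 6*I) - 40) + 6 = (-2 + 6*I) + 6 = 4 + 6*I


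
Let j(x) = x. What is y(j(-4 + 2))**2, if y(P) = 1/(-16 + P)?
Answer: 1/324 ≈ 0.0030864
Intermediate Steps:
y(j(-4 + 2))**2 = (1/(-16 + (-4 + 2)))**2 = (1/(-16 - 2))**2 = (1/(-18))**2 = (-1/18)**2 = 1/324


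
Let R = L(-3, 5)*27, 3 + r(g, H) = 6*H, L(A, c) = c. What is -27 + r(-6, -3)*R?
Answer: -2862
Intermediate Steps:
r(g, H) = -3 + 6*H
R = 135 (R = 5*27 = 135)
-27 + r(-6, -3)*R = -27 + (-3 + 6*(-3))*135 = -27 + (-3 - 18)*135 = -27 - 21*135 = -27 - 2835 = -2862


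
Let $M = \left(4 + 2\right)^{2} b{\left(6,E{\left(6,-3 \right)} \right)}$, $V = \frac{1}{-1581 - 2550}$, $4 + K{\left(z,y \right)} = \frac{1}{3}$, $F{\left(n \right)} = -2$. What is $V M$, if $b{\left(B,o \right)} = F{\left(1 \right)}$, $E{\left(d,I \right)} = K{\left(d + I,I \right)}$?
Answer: $\frac{8}{459} \approx 0.017429$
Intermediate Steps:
$K{\left(z,y \right)} = - \frac{11}{3}$ ($K{\left(z,y \right)} = -4 + \frac{1}{3} = - \frac{11}{3}$)
$E{\left(d,I \right)} = - \frac{11}{3}$
$b{\left(B,o \right)} = -2$
$V = - \frac{1}{4131}$ ($V = \frac{1}{-4131} = - \frac{1}{4131} \approx -0.00024207$)
$M = -72$ ($M = \left(4 + 2\right)^{2} \left(-2\right) = 6^{2} \left(-2\right) = 36 \left(-2\right) = -72$)
$V M = \left(- \frac{1}{4131}\right) \left(-72\right) = \frac{8}{459}$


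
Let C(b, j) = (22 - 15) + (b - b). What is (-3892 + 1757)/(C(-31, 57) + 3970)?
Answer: -2135/3977 ≈ -0.53684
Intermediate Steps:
C(b, j) = 7 (C(b, j) = 7 + 0 = 7)
(-3892 + 1757)/(C(-31, 57) + 3970) = (-3892 + 1757)/(7 + 3970) = -2135/3977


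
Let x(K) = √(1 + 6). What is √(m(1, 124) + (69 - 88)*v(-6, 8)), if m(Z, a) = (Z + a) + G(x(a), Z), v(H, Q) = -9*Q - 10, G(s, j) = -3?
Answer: 4*√105 ≈ 40.988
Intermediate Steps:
x(K) = √7
v(H, Q) = -10 - 9*Q
m(Z, a) = -3 + Z + a (m(Z, a) = (Z + a) - 3 = -3 + Z + a)
√(m(1, 124) + (69 - 88)*v(-6, 8)) = √((-3 + 1 + 124) + (69 - 88)*(-10 - 9*8)) = √(122 - 19*(-10 - 72)) = √(122 - 19*(-82)) = √(122 + 1558) = √1680 = 4*√105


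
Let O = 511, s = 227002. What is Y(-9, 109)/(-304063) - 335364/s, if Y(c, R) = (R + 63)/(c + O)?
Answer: -12797468644552/8662375095313 ≈ -1.4774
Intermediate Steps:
Y(c, R) = (63 + R)/(511 + c) (Y(c, R) = (R + 63)/(c + 511) = (63 + R)/(511 + c))
Y(-9, 109)/(-304063) - 335364/s = ((63 + 109)/(511 - 9))/(-304063) - 335364/227002 = (172/502)*(-1/304063) - 335364*1/227002 = ((1/502)*172)*(-1/304063) - 167682/113501 = (86/251)*(-1/304063) - 167682/113501 = -86/76319813 - 167682/113501 = -12797468644552/8662375095313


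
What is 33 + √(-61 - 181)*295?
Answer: 33 + 3245*I*√2 ≈ 33.0 + 4589.1*I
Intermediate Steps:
33 + √(-61 - 181)*295 = 33 + √(-242)*295 = 33 + (11*I*√2)*295 = 33 + 3245*I*√2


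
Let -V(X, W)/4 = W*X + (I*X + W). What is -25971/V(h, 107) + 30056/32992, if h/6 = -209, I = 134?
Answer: 554119949/622944634 ≈ 0.88952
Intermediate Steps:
h = -1254 (h = 6*(-209) = -1254)
V(X, W) = -536*X - 4*W - 4*W*X (V(X, W) = -4*(W*X + (134*X + W)) = -4*(W*X + (W + 134*X)) = -4*(W + 134*X + W*X) = -536*X - 4*W - 4*W*X)
-25971/V(h, 107) + 30056/32992 = -25971/(-536*(-1254) - 4*107 - 4*107*(-1254)) + 30056/32992 = -25971/(672144 - 428 + 536712) + 30056*(1/32992) = -25971/1208428 + 3757/4124 = 554119949/622944634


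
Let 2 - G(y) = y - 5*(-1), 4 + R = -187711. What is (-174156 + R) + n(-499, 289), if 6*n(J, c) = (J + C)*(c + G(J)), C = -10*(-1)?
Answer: -851697/2 ≈ -4.2585e+5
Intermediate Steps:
R = -187715 (R = -4 - 187711 = -187715)
C = 10
G(y) = -3 - y (G(y) = 2 - (y - 5*(-1)) = 2 - (y + 5) = 2 - (5 + y) = 2 + (-5 - y) = -3 - y)
n(J, c) = (10 + J)*(-3 + c - J)/6 (n(J, c) = ((J + 10)*(c + (-3 - J)))/6 = ((10 + J)*(-3 + c - J))/6 = (10 + J)*(-3 + c - J)/6)
(-174156 + R) + n(-499, 289) = (-174156 - 187715) + (-5 - 13/6*(-499) - 1/6*(-499)**2 + (5/3)*289 + (1/6)*(-499)*289) = -361871 + (-5 + 6487/6 - 1/6*249001 + 1445/3 - 144211/6) = -361871 + (-5 + 6487/6 - 249001/6 + 1445/3 - 144211/6) = -361871 - 127955/2 = -851697/2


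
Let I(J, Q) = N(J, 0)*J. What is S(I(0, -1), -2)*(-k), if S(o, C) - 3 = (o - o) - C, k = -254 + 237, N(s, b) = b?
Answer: 85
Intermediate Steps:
I(J, Q) = 0 (I(J, Q) = 0*J = 0)
k = -17
S(o, C) = 3 - C (S(o, C) = 3 + ((o - o) - C) = 3 + (0 - C) = 3 - C)
S(I(0, -1), -2)*(-k) = (3 - 1*(-2))*(-1*(-17)) = (3 + 2)*17 = 5*17 = 85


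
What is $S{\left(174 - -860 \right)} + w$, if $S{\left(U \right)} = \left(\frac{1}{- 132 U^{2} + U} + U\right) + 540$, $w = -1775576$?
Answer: $- \frac{250360570147117}{141127558} \approx -1.774 \cdot 10^{6}$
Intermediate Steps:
$S{\left(U \right)} = 540 + U + \frac{1}{U - 132 U^{2}}$ ($S{\left(U \right)} = \left(\frac{1}{U - 132 U^{2}} + U\right) + 540 = \left(U + \frac{1}{U - 132 U^{2}}\right) + 540 = 540 + U + \frac{1}{U - 132 U^{2}}$)
$S{\left(174 - -860 \right)} + w = \frac{-1 - 540 \left(174 - -860\right) + 132 \left(174 - -860\right)^{3} + 71279 \left(174 - -860\right)^{2}}{\left(174 - -860\right) \left(-1 + 132 \left(174 - -860\right)\right)} - 1775576 = \frac{-1 - 540 \left(174 + 860\right) + 132 \left(174 + 860\right)^{3} + 71279 \left(174 + 860\right)^{2}}{\left(174 + 860\right) \left(-1 + 132 \left(174 + 860\right)\right)} - 1775576 = \frac{-1 - 558360 + 132 \cdot 1034^{3} + 71279 \cdot 1034^{2}}{1034 \left(-1 + 132 \cdot 1034\right)} - 1775576 = \frac{-1 - 558360 + 132 \cdot 1105507304 + 71279 \cdot 1069156}{1034 \left(-1 + 136488\right)} - 1775576 = \frac{-1 - 558360 + 145926964128 + 76208370524}{1034 \cdot 136487} - 1775576 = \frac{1}{1034} \cdot \frac{1}{136487} \cdot 222134776291 - 1775576 = \frac{222134776291}{141127558} - 1775576 = - \frac{250360570147117}{141127558}$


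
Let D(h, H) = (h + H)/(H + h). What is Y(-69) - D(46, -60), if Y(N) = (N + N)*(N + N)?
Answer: 19043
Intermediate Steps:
Y(N) = 4*N**2 (Y(N) = (2*N)*(2*N) = 4*N**2)
D(h, H) = 1 (D(h, H) = (H + h)/(H + h) = 1)
Y(-69) - D(46, -60) = 4*(-69)**2 - 1*1 = 4*4761 - 1 = 19044 - 1 = 19043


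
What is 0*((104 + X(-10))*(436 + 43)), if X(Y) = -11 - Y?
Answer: 0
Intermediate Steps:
0*((104 + X(-10))*(436 + 43)) = 0*((104 + (-11 - 1*(-10)))*(436 + 43)) = 0*((104 + (-11 + 10))*479) = 0*((104 - 1)*479) = 0*(103*479) = 0*49337 = 0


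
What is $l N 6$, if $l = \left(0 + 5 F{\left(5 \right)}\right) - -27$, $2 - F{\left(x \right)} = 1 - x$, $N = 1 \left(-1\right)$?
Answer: $-342$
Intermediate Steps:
$N = -1$
$F{\left(x \right)} = 1 + x$ ($F{\left(x \right)} = 2 - \left(1 - x\right) = 2 + \left(-1 + x\right) = 1 + x$)
$l = 57$ ($l = \left(0 + 5 \left(1 + 5\right)\right) - -27 = \left(0 + 5 \cdot 6\right) + 27 = \left(0 + 30\right) + 27 = 30 + 27 = 57$)
$l N 6 = 57 \left(\left(-1\right) 6\right) = 57 \left(-6\right) = -342$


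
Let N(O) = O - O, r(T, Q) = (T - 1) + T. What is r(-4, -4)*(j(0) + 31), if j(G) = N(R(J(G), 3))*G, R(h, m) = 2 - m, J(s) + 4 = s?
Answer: -279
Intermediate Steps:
J(s) = -4 + s
r(T, Q) = -1 + 2*T (r(T, Q) = (-1 + T) + T = -1 + 2*T)
N(O) = 0
j(G) = 0 (j(G) = 0*G = 0)
r(-4, -4)*(j(0) + 31) = (-1 + 2*(-4))*(0 + 31) = (-1 - 8)*31 = -9*31 = -279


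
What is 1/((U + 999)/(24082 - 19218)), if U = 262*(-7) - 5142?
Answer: -4864/5977 ≈ -0.81379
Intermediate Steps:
U = -6976 (U = -1834 - 5142 = -6976)
1/((U + 999)/(24082 - 19218)) = 1/((-6976 + 999)/(24082 - 19218)) = 1/(-5977/4864) = -4864/5977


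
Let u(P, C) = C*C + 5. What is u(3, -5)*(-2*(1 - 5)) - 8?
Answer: 232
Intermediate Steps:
u(P, C) = 5 + C**2 (u(P, C) = C**2 + 5 = 5 + C**2)
u(3, -5)*(-2*(1 - 5)) - 8 = (5 + (-5)**2)*(-2*(1 - 5)) - 8 = (5 + 25)*(-2*(-4)) - 8 = 30*8 - 8 = 240 - 8 = 232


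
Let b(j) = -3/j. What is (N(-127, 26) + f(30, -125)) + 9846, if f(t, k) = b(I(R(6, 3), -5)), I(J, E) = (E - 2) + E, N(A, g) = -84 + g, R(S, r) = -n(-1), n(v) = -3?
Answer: 39153/4 ≈ 9788.3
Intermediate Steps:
R(S, r) = 3 (R(S, r) = -1*(-3) = 3)
I(J, E) = -2 + 2*E (I(J, E) = (-2 + E) + E = -2 + 2*E)
f(t, k) = 1/4 (f(t, k) = -3/(-2 + 2*(-5)) = -3/(-2 - 10) = -3/(-12) = -3*(-1/12) = 1/4)
(N(-127, 26) + f(30, -125)) + 9846 = ((-84 + 26) + 1/4) + 9846 = (-58 + 1/4) + 9846 = -231/4 + 9846 = 39153/4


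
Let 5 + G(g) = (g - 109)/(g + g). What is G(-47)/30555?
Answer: -157/1436085 ≈ -0.00010933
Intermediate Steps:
G(g) = -5 + (-109 + g)/(2*g) (G(g) = -5 + (g - 109)/(g + g) = -5 + (-109 + g)/((2*g)) = -5 + (-109 + g)*(1/(2*g)) = -5 + (-109 + g)/(2*g))
G(-47)/30555 = ((½)*(-109 - 9*(-47))/(-47))/30555 = ((½)*(-1/47)*(-109 + 423))*(1/30555) = ((½)*(-1/47)*314)*(1/30555) = -157/47*1/30555 = -157/1436085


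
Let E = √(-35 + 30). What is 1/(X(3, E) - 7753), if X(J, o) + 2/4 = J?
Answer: -2/15501 ≈ -0.00012902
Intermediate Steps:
E = I*√5 (E = √(-5) = I*√5 ≈ 2.2361*I)
X(J, o) = -½ + J
1/(X(3, E) - 7753) = 1/((-½ + 3) - 7753) = 1/(5/2 - 7753) = 1/(-15501/2) = -2/15501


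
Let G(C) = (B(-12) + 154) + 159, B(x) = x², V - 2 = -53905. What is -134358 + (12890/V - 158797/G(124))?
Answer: -3318296293639/24633671 ≈ -1.3471e+5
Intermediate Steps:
V = -53903 (V = 2 - 53905 = -53903)
G(C) = 457 (G(C) = ((-12)² + 154) + 159 = (144 + 154) + 159 = 298 + 159 = 457)
-134358 + (12890/V - 158797/G(124)) = -134358 + (12890/(-53903) - 158797/457) = -134358 + (12890*(-1/53903) - 158797*1/457) = -134358 + (-12890/53903 - 158797/457) = -134358 - 8565525421/24633671 = -3318296293639/24633671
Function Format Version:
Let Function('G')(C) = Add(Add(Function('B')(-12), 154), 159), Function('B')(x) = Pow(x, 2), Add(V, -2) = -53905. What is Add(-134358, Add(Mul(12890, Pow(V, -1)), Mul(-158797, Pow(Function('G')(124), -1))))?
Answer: Rational(-3318296293639, 24633671) ≈ -1.3471e+5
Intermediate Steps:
V = -53903 (V = Add(2, -53905) = -53903)
Function('G')(C) = 457 (Function('G')(C) = Add(Add(Pow(-12, 2), 154), 159) = Add(Add(144, 154), 159) = Add(298, 159) = 457)
Add(-134358, Add(Mul(12890, Pow(V, -1)), Mul(-158797, Pow(Function('G')(124), -1)))) = Add(-134358, Add(Mul(12890, Pow(-53903, -1)), Mul(-158797, Pow(457, -1)))) = Add(-134358, Add(Mul(12890, Rational(-1, 53903)), Mul(-158797, Rational(1, 457)))) = Add(-134358, Add(Rational(-12890, 53903), Rational(-158797, 457))) = Add(-134358, Rational(-8565525421, 24633671)) = Rational(-3318296293639, 24633671)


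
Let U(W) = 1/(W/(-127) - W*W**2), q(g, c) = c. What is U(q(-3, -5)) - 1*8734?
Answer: -138695793/15880 ≈ -8734.0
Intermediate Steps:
U(W) = 1/(-W**3 - W/127) (U(W) = 1/(W*(-1/127) - W**3) = 1/(-W/127 - W**3) = 1/(-W**3 - W/127))
U(q(-3, -5)) - 1*8734 = -127/(-5 + 127*(-5)**3) - 1*8734 = -127/(-5 + 127*(-125)) - 8734 = -127/(-5 - 15875) - 8734 = -127/(-15880) - 8734 = -127*(-1/15880) - 8734 = 127/15880 - 8734 = -138695793/15880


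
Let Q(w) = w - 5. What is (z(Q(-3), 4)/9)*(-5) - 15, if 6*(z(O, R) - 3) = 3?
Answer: -305/18 ≈ -16.944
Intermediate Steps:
Q(w) = -5 + w
z(O, R) = 7/2 (z(O, R) = 3 + (1/6)*3 = 3 + 1/2 = 7/2)
(z(Q(-3), 4)/9)*(-5) - 15 = ((7/2)/9)*(-5) - 15 = ((7/2)*(1/9))*(-5) - 15 = (7/18)*(-5) - 15 = -35/18 - 15 = -305/18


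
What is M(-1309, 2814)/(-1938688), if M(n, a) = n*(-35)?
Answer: -45815/1938688 ≈ -0.023632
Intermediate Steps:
M(n, a) = -35*n
M(-1309, 2814)/(-1938688) = -35*(-1309)/(-1938688) = 45815*(-1/1938688) = -45815/1938688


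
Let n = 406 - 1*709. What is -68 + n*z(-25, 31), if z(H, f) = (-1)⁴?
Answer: -371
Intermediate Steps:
n = -303 (n = 406 - 709 = -303)
z(H, f) = 1
-68 + n*z(-25, 31) = -68 - 303*1 = -68 - 303 = -371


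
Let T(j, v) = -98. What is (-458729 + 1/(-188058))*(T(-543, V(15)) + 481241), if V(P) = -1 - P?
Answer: -1064284100237371/4822 ≈ -2.2071e+11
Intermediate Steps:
(-458729 + 1/(-188058))*(T(-543, V(15)) + 481241) = (-458729 + 1/(-188058))*(-98 + 481241) = (-458729 - 1/188058)*481143 = -86267658283/188058*481143 = -1064284100237371/4822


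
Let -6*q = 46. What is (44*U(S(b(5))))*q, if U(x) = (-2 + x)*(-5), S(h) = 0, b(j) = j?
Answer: -10120/3 ≈ -3373.3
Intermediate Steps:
q = -23/3 (q = -1/6*46 = -23/3 ≈ -7.6667)
U(x) = 10 - 5*x
(44*U(S(b(5))))*q = (44*(10 - 5*0))*(-23/3) = (44*(10 + 0))*(-23/3) = (44*10)*(-23/3) = 440*(-23/3) = -10120/3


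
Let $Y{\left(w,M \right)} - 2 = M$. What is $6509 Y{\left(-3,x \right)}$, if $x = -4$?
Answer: $-13018$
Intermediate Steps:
$Y{\left(w,M \right)} = 2 + M$
$6509 Y{\left(-3,x \right)} = 6509 \left(2 - 4\right) = 6509 \left(-2\right) = -13018$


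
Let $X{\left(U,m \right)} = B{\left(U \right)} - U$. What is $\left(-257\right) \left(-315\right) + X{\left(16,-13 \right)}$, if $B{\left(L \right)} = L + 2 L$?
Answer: $80987$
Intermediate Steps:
$B{\left(L \right)} = 3 L$
$X{\left(U,m \right)} = 2 U$ ($X{\left(U,m \right)} = 3 U - U = 2 U$)
$\left(-257\right) \left(-315\right) + X{\left(16,-13 \right)} = \left(-257\right) \left(-315\right) + 2 \cdot 16 = 80955 + 32 = 80987$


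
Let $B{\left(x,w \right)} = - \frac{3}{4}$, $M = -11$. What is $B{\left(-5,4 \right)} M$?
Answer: $\frac{33}{4} \approx 8.25$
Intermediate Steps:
$B{\left(x,w \right)} = - \frac{3}{4}$ ($B{\left(x,w \right)} = \left(-3\right) \frac{1}{4} = - \frac{3}{4}$)
$B{\left(-5,4 \right)} M = \left(- \frac{3}{4}\right) \left(-11\right) = \frac{33}{4}$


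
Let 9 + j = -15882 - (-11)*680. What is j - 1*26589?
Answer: -35000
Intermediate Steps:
j = -8411 (j = -9 + (-15882 - (-11)*680) = -9 + (-15882 - 1*(-7480)) = -9 + (-15882 + 7480) = -9 - 8402 = -8411)
j - 1*26589 = -8411 - 1*26589 = -8411 - 26589 = -35000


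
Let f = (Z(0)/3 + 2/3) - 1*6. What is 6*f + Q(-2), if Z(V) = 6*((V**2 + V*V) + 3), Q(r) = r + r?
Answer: 0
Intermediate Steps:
Q(r) = 2*r
Z(V) = 18 + 12*V**2 (Z(V) = 6*((V**2 + V**2) + 3) = 6*(2*V**2 + 3) = 6*(3 + 2*V**2) = 18 + 12*V**2)
f = 2/3 (f = ((18 + 12*0**2)/3 + 2/3) - 1*6 = ((18 + 12*0)*(1/3) + 2*(1/3)) - 6 = ((18 + 0)*(1/3) + 2/3) - 6 = (18*(1/3) + 2/3) - 6 = (6 + 2/3) - 6 = 20/3 - 6 = 2/3 ≈ 0.66667)
6*f + Q(-2) = 6*(2/3) + 2*(-2) = 4 - 4 = 0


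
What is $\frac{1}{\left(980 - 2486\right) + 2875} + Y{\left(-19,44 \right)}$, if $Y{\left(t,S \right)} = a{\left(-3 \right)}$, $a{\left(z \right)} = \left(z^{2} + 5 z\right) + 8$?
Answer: $\frac{2739}{1369} \approx 2.0007$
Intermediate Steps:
$a{\left(z \right)} = 8 + z^{2} + 5 z$
$Y{\left(t,S \right)} = 2$ ($Y{\left(t,S \right)} = 8 + \left(-3\right)^{2} + 5 \left(-3\right) = 8 + 9 - 15 = 2$)
$\frac{1}{\left(980 - 2486\right) + 2875} + Y{\left(-19,44 \right)} = \frac{1}{\left(980 - 2486\right) + 2875} + 2 = \frac{1}{-1506 + 2875} + 2 = \frac{1}{1369} + 2 = \frac{2739}{1369}$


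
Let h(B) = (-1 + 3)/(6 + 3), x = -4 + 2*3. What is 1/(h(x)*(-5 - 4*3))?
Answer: -9/34 ≈ -0.26471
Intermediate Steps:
x = 2 (x = -4 + 6 = 2)
h(B) = 2/9
1/(h(x)*(-5 - 4*3)) = 1/(2*(-5 - 4*3)/9) = 1/(2*(-5 - 12)/9) = 1/((2/9)*(-17)) = 1/(-34/9) = -9/34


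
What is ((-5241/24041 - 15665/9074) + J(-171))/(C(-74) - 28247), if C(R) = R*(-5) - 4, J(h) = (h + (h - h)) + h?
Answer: 5771598979/467860410458 ≈ 0.012336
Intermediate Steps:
J(h) = 2*h (J(h) = (h + 0) + h = h + h = 2*h)
C(R) = -4 - 5*R (C(R) = -5*R - 4 = -4 - 5*R)
((-5241/24041 - 15665/9074) + J(-171))/(C(-74) - 28247) = ((-5241/24041 - 15665/9074) + 2*(-171))/((-4 - 5*(-74)) - 28247) = ((-5241*1/24041 - 15665*1/9074) - 342)/((-4 + 370) - 28247) = ((-5241/24041 - 1205/698) - 342)/(366 - 28247) = (-32627623/16780618 - 342)/(-27881) = -5771598979/16780618*(-1/27881) = 5771598979/467860410458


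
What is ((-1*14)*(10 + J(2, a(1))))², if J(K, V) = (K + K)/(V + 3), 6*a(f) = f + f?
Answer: 614656/25 ≈ 24586.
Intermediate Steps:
a(f) = f/3 (a(f) = (f + f)/6 = (2*f)/6 = f/3)
J(K, V) = 2*K/(3 + V) (J(K, V) = (2*K)/(3 + V) = 2*K/(3 + V))
((-1*14)*(10 + J(2, a(1))))² = ((-1*14)*(10 + 2*2/(3 + (⅓)*1)))² = (-14*(10 + 2*2/(3 + ⅓)))² = (-14*(10 + 2*2/(10/3)))² = (-14*(10 + 2*2*(3/10)))² = (-14*(10 + 6/5))² = (-14*56/5)² = (-784/5)² = 614656/25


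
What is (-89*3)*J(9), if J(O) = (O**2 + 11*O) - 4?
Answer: -46992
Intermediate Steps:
J(O) = -4 + O**2 + 11*O
(-89*3)*J(9) = (-89*3)*(-4 + 9**2 + 11*9) = -267*(-4 + 81 + 99) = -267*176 = -46992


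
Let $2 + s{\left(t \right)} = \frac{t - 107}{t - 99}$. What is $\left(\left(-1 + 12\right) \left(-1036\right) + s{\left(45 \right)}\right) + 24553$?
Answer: $\frac{355216}{27} \approx 13156.0$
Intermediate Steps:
$s{\left(t \right)} = -2 + \frac{-107 + t}{-99 + t}$ ($s{\left(t \right)} = -2 + \frac{t - 107}{t - 99} = -2 + \frac{-107 + t}{-99 + t}$)
$\left(\left(-1 + 12\right) \left(-1036\right) + s{\left(45 \right)}\right) + 24553 = \left(\left(-1 + 12\right) \left(-1036\right) + \frac{91 - 45}{-99 + 45}\right) + 24553 = \left(11 \left(-1036\right) + \frac{91 - 45}{-54}\right) + 24553 = \left(-11396 - \frac{23}{27}\right) + 24553 = - \frac{307715}{27} + 24553 = \frac{355216}{27}$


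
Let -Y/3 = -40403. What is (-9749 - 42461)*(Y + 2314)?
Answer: -6449135830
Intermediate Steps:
Y = 121209 (Y = -3*(-40403) = 121209)
(-9749 - 42461)*(Y + 2314) = (-9749 - 42461)*(121209 + 2314) = -52210*123523 = -6449135830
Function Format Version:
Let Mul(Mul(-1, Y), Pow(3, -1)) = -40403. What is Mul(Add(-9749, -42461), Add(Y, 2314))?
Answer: -6449135830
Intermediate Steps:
Y = 121209 (Y = Mul(-3, -40403) = 121209)
Mul(Add(-9749, -42461), Add(Y, 2314)) = Mul(Add(-9749, -42461), Add(121209, 2314)) = Mul(-52210, 123523) = -6449135830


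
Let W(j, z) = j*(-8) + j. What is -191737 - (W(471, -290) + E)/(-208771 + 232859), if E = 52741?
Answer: -1154652575/6022 ≈ -1.9174e+5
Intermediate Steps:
W(j, z) = -7*j (W(j, z) = -8*j + j = -7*j)
-191737 - (W(471, -290) + E)/(-208771 + 232859) = -191737 - (-7*471 + 52741)/(-208771 + 232859) = -191737 - (-3297 + 52741)/24088 = -191737 - 49444/24088 = -191737 - 1*12361/6022 = -191737 - 12361/6022 = -1154652575/6022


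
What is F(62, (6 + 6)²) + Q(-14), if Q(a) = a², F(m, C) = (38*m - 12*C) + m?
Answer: 886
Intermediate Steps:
F(m, C) = -12*C + 39*m (F(m, C) = (-12*C + 38*m) + m = -12*C + 39*m)
F(62, (6 + 6)²) + Q(-14) = (-12*(6 + 6)² + 39*62) + (-14)² = (-12*12² + 2418) + 196 = (-12*144 + 2418) + 196 = (-1728 + 2418) + 196 = 690 + 196 = 886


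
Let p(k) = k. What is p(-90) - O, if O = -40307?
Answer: 40217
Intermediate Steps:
p(-90) - O = -90 - 1*(-40307) = -90 + 40307 = 40217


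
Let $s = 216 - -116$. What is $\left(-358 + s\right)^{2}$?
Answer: $676$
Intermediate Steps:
$s = 332$ ($s = 216 + 116 = 332$)
$\left(-358 + s\right)^{2} = \left(-358 + 332\right)^{2} = \left(-26\right)^{2} = 676$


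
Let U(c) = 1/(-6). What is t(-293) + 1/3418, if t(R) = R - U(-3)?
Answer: -1501355/5127 ≈ -292.83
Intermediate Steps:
U(c) = -⅙
t(R) = ⅙ + R (t(R) = R - 1*(-⅙) = R + ⅙ = ⅙ + R)
t(-293) + 1/3418 = (⅙ - 293) + 1/3418 = -1757/6 + 1/3418 = -1501355/5127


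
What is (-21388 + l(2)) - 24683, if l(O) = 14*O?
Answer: -46043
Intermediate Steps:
(-21388 + l(2)) - 24683 = (-21388 + 14*2) - 24683 = (-21388 + 28) - 24683 = -21360 - 24683 = -46043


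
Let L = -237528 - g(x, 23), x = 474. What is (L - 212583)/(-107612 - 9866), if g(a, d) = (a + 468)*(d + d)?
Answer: 493443/117478 ≈ 4.2003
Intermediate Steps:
g(a, d) = 2*d*(468 + a) (g(a, d) = (468 + a)*(2*d) = 2*d*(468 + a))
L = -280860 (L = -237528 - 2*23*(468 + 474) = -237528 - 2*23*942 = -237528 - 1*43332 = -237528 - 43332 = -280860)
(L - 212583)/(-107612 - 9866) = (-280860 - 212583)/(-107612 - 9866) = -493443/(-117478) = -493443*(-1/117478) = 493443/117478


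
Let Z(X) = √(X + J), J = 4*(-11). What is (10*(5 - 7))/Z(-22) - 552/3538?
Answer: -276/1769 + 10*I*√66/33 ≈ -0.15602 + 2.4618*I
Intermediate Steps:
J = -44
Z(X) = √(-44 + X) (Z(X) = √(X - 44) = √(-44 + X))
(10*(5 - 7))/Z(-22) - 552/3538 = (10*(5 - 7))/(√(-44 - 22)) - 552/3538 = (10*(-2))/(√(-66)) - 552*1/3538 = -20*(-I*√66/66) - 276/1769 = -(-10)*I*√66/33 - 276/1769 = 10*I*√66/33 - 276/1769 = -276/1769 + 10*I*√66/33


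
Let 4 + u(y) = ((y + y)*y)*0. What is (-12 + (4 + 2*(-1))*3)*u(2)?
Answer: 24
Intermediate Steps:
u(y) = -4 (u(y) = -4 + ((y + y)*y)*0 = -4 + ((2*y)*y)*0 = -4 + (2*y²)*0 = -4 + 0 = -4)
(-12 + (4 + 2*(-1))*3)*u(2) = (-12 + (4 + 2*(-1))*3)*(-4) = (-12 + (4 - 2)*3)*(-4) = (-12 + 2*3)*(-4) = (-12 + 6)*(-4) = -6*(-4) = 24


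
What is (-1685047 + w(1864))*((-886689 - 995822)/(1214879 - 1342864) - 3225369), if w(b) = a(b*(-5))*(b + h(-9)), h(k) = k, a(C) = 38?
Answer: 666484235803463378/127985 ≈ 5.2075e+12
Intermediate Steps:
w(b) = -342 + 38*b (w(b) = 38*(b - 9) = 38*(-9 + b) = -342 + 38*b)
(-1685047 + w(1864))*((-886689 - 995822)/(1214879 - 1342864) - 3225369) = (-1685047 + (-342 + 38*1864))*((-886689 - 995822)/(1214879 - 1342864) - 3225369) = (-1685047 + (-342 + 70832))*(-1882511/(-127985) - 3225369) = (-1685047 + 70490)*(-1882511*(-1/127985) - 3225369) = -1614557*(1882511/127985 - 3225369) = -1614557*(-412796968954/127985) = 666484235803463378/127985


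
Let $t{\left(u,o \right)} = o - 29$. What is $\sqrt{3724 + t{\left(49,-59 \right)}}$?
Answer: $6 \sqrt{101} \approx 60.299$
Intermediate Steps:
$t{\left(u,o \right)} = -29 + o$ ($t{\left(u,o \right)} = o - 29 = -29 + o$)
$\sqrt{3724 + t{\left(49,-59 \right)}} = \sqrt{3724 - 88} = \sqrt{3636} = 6 \sqrt{101}$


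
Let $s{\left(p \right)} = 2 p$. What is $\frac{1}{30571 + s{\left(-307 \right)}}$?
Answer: $\frac{1}{29957} \approx 3.3381 \cdot 10^{-5}$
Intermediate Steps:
$\frac{1}{30571 + s{\left(-307 \right)}} = \frac{1}{30571 + 2 \left(-307\right)} = \frac{1}{30571 - 614} = \frac{1}{29957}$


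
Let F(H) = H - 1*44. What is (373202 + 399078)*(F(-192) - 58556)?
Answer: -45403885760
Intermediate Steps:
F(H) = -44 + H (F(H) = H - 44 = -44 + H)
(373202 + 399078)*(F(-192) - 58556) = (373202 + 399078)*((-44 - 192) - 58556) = 772280*(-236 - 58556) = 772280*(-58792) = -45403885760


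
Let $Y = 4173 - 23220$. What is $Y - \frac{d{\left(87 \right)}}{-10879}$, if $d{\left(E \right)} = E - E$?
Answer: $-19047$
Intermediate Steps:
$Y = -19047$ ($Y = 4173 - 23220 = -19047$)
$d{\left(E \right)} = 0$
$Y - \frac{d{\left(87 \right)}}{-10879} = -19047 - \frac{0}{-10879} = -19047 - 0 \left(- \frac{1}{10879}\right) = -19047 - 0 = -19047 + 0 = -19047$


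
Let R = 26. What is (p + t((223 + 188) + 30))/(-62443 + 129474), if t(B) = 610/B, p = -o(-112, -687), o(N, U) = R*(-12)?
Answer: 138202/29560671 ≈ 0.0046752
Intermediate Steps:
o(N, U) = -312 (o(N, U) = 26*(-12) = -312)
p = 312 (p = -1*(-312) = 312)
(p + t((223 + 188) + 30))/(-62443 + 129474) = (312 + 610/((223 + 188) + 30))/(-62443 + 129474) = (312 + 610/(411 + 30))/67031 = (312 + 610/441)*(1/67031) = (138202/441)*(1/67031) = 138202/29560671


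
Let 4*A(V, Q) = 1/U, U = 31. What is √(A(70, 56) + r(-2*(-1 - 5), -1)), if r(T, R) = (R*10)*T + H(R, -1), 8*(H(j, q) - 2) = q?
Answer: I*√1816166/124 ≈ 10.868*I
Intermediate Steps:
H(j, q) = 2 + q/8
A(V, Q) = 1/124 (A(V, Q) = (¼)/31 = (¼)*(1/31) = 1/124)
r(T, R) = 15/8 + 10*R*T (r(T, R) = (R*10)*T + (2 + (⅛)*(-1)) = (10*R)*T + (2 - ⅛) = 10*R*T + 15/8 = 15/8 + 10*R*T)
√(A(70, 56) + r(-2*(-1 - 5), -1)) = √(1/124 + (15/8 + 10*(-1)*(-2*(-1 - 5)))) = √(1/124 + (15/8 + 10*(-1)*(-2*(-6)))) = √(1/124 + (15/8 + 10*(-1)*12)) = √(1/124 + (15/8 - 120)) = √(1/124 - 945/8) = √(-29293/248) = I*√1816166/124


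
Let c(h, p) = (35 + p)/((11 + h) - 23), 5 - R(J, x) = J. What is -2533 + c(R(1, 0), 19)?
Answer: -10159/4 ≈ -2539.8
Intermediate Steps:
R(J, x) = 5 - J
c(h, p) = (35 + p)/(-12 + h)
-2533 + c(R(1, 0), 19) = -2533 + (35 + 19)/(-12 + (5 - 1*1)) = -2533 + 54/(-12 + (5 - 1)) = -2533 + 54/(-12 + 4) = -2533 + 54/(-8) = -2533 - 1/8*54 = -2533 - 27/4 = -10159/4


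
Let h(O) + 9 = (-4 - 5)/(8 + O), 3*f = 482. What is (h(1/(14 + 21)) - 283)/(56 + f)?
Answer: -247101/182650 ≈ -1.3529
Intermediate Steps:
f = 482/3 (f = (⅓)*482 = 482/3 ≈ 160.67)
h(O) = -9 - 9/(8 + O) (h(O) = -9 + (-4 - 5)/(8 + O) = -9 - 9/(8 + O))
(h(1/(14 + 21)) - 283)/(56 + f) = (9*(-9 - 1/(14 + 21))/(8 + 1/(14 + 21)) - 283)/(56 + 482/3) = (9*(-9 - 1/35)/(8 + 1/35) - 283)/(650/3) = (9*(-9 - 1*1/35)/(8 + 1/35) - 283)*(3/650) = (9*(-9 - 1/35)/(281/35) - 283)*(3/650) = (9*(35/281)*(-316/35) - 283)*(3/650) = (-2844/281 - 283)*(3/650) = -82367/281*3/650 = -247101/182650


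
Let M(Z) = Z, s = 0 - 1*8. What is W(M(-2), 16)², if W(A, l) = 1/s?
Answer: 1/64 ≈ 0.015625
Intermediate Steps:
s = -8 (s = 0 - 8 = -8)
W(A, l) = -⅛ (W(A, l) = 1/(-8) = -⅛)
W(M(-2), 16)² = (-⅛)² = 1/64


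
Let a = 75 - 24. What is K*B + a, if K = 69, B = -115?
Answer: -7884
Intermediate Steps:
a = 51
K*B + a = 69*(-115) + 51 = -7935 + 51 = -7884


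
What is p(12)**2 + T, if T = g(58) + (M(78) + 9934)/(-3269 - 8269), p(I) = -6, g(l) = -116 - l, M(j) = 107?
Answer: -534095/3846 ≈ -138.87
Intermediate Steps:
T = -672551/3846 (T = (-116 - 1*58) + (107 + 9934)/(-3269 - 8269) = (-116 - 58) + 10041/(-11538) = -174 + 10041*(-1/11538) = -174 - 3347/3846 = -672551/3846 ≈ -174.87)
p(12)**2 + T = (-6)**2 - 672551/3846 = 36 - 672551/3846 = -534095/3846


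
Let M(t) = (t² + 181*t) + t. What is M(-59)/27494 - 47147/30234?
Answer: -6422321/3522261 ≈ -1.8234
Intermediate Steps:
M(t) = t² + 182*t
M(-59)/27494 - 47147/30234 = -59*(182 - 59)/27494 - 47147/30234 = -59*123*(1/27494) - 47147*1/30234 = -7257*1/27494 - 47147/30234 = -123/466 - 47147/30234 = -6422321/3522261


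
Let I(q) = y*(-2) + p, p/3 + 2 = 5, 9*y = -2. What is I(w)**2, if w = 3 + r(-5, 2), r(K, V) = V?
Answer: 7225/81 ≈ 89.198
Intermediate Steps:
y = -2/9 (y = (1/9)*(-2) = -2/9 ≈ -0.22222)
p = 9 (p = -6 + 3*5 = -6 + 15 = 9)
w = 5 (w = 3 + 2 = 5)
I(q) = 85/9 (I(q) = -2/9*(-2) + 9 = 4/9 + 9 = 85/9)
I(w)**2 = (85/9)**2 = 7225/81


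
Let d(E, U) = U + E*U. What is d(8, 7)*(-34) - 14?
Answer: -2156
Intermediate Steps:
d(8, 7)*(-34) - 14 = (7*(1 + 8))*(-34) - 14 = (7*9)*(-34) - 14 = 63*(-34) - 14 = -2142 - 14 = -2156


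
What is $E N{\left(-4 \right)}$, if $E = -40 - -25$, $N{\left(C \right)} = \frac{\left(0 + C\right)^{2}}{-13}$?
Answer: $\frac{240}{13} \approx 18.462$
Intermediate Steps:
$N{\left(C \right)} = - \frac{C^{2}}{13}$ ($N{\left(C \right)} = C^{2} \left(- \frac{1}{13}\right) = - \frac{C^{2}}{13}$)
$E = -15$ ($E = -40 + 25 = -15$)
$E N{\left(-4 \right)} = - 15 \left(- \frac{\left(-4\right)^{2}}{13}\right) = - 15 \left(\left(- \frac{1}{13}\right) 16\right) = \left(-15\right) \left(- \frac{16}{13}\right) = \frac{240}{13}$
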